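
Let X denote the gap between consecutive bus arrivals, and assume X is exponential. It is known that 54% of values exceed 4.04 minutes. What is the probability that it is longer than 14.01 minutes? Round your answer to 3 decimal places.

e^(−λ·4.04) = 0.54 ⇒ λ = −ln(0.54)/4.04 = 0.152521.
P(X > 14.01) = e^(−0.152521·14.01) = e^(−2.1368) ≈ 0.118.

0.118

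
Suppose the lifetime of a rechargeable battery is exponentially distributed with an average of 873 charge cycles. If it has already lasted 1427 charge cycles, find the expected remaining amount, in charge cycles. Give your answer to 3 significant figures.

873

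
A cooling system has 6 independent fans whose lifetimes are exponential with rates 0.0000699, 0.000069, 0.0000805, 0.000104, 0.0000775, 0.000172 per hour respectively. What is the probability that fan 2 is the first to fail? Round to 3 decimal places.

0.120

The time to first failure is exponential with rate Σλ = 0.0000699 + 0.000069 + 0.0000805 + 0.000104 + 0.0000775 + 0.000172 = 0.0005729.
P(fan 2 first) = λ_2/Σλ = 0.000069/0.0005729 ≈ 0.120.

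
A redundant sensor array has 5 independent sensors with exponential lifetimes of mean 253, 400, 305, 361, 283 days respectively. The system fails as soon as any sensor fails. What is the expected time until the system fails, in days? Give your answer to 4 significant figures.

62.36

The first failure time is exponential with rate Σλ_i = 1/253 + 1/400 + 1/305 + 1/361 + 1/283 = 0.0160349 per day.
E[min] = 1/Σλ = 1/0.0160349 = 62.3639 days.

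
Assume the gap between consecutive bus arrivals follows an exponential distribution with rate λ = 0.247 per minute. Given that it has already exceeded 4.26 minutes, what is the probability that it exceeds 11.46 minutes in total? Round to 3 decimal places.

0.169

By the memoryless property, P(X > 4.26+7.2 | X > 4.26) = P(X > 7.2).
P(X > 7.2) = e^(−1.7784) ≈ 0.169.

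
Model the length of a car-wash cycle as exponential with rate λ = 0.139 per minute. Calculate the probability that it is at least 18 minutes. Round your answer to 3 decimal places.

0.082

P(X > 18) = e^(−λ·18) = e^(−2.502) ≈ 0.082.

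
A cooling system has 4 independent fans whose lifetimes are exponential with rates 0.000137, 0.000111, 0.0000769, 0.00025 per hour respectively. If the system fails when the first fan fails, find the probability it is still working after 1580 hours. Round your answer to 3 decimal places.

0.403

The time to first failure is exponential with rate Σλ = 0.000137 + 0.000111 + 0.0000769 + 0.00025 = 0.0005749.
P(min > 1580) = e^(−0.0005749·1580) = e^(−0.90834) ≈ 0.403.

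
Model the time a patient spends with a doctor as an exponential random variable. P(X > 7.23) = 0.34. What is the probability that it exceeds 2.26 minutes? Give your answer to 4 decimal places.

e^(−λ·7.23) = 0.34 ⇒ λ = −ln(0.34)/7.23 = 0.149213.
P(X > 2.26) = e^(−0.149213·2.26) = e^(−0.33722) ≈ 0.7138.

0.7138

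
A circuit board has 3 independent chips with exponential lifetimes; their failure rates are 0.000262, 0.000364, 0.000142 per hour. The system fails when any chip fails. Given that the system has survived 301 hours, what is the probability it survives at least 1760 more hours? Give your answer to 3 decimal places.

Time to first failure ~ Exp(Σλ) with Σλ = 0.000768.
By memorylessness, P(T > 301+1760 | T > 301) = P(T > 1760) = e^(−0.000768·1760) ≈ 0.259.

0.259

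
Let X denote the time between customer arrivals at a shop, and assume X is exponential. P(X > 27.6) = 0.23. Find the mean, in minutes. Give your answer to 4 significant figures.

18.78

e^(−λ·27.6) = 0.23 ⇒ λ = −ln(0.23)/27.6 = 0.0532491.
Mean = 1/λ = 18.7796 minutes.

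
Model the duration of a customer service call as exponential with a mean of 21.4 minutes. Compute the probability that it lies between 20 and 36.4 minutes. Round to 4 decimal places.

0.2102

The rate is λ = 1/21.4 = 0.046729 per minute.
P(20 < X < 36.4) = e^(−λ·20) − e^(−λ·36.4) = 0.39275 − 0.18251 ≈ 0.2102.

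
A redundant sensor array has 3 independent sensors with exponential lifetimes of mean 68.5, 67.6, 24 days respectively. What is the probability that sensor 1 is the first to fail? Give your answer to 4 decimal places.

0.2054

Rates: λ_i = 1/mean_i → 0.0145985, 0.0147929, 0.0416667; Σλ = 0.0710581.
P(sensor 1 first) = λ_1/Σλ = 0.0145985/0.0710581 ≈ 0.2054.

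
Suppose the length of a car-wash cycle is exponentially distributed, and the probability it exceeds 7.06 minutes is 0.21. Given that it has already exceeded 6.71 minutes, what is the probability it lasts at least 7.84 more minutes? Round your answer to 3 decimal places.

0.177

From e^(−λ·7.06) = 0.21, λ = −ln(0.21)/7.06 = 0.221055.
Memoryless: P(X > 6.71+7.84 | X > 6.71) = P(X > 7.84) = e^(−0.221055·7.84) ≈ 0.177.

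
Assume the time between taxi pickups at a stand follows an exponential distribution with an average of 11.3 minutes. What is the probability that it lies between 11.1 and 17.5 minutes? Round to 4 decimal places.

The rate is λ = 1/11.3 = 0.0884956 per minute.
P(11.1 < X < 17.5) = e^(−λ·11.1) − e^(−λ·17.5) = 0.37445 − 0.21253 ≈ 0.1619.

0.1619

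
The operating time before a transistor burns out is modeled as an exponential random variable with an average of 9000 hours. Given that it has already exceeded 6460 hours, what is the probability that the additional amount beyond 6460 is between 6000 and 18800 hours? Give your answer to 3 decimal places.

The rate is λ = 1/9000 = 0.000111111 per hour.
Memoryless: the residual past 6460 is again Exp(λ).
P(6000 < residual < 18800) = e^(−λ·6000) − e^(−λ·18800) = 0.51342 − 0.12382 ≈ 0.390.

0.390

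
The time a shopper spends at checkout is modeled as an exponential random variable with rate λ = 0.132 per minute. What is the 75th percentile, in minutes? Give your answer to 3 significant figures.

10.5

Set 1 − e^(−λt) = 0.75, so t = −ln(0.25)/λ = 1.3863/0.132 ≈ 10.5022 minutes.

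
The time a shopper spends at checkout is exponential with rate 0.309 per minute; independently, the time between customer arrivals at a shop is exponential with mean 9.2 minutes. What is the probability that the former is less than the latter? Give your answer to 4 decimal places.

0.7398

λ_1 = 0.309, λ_2 = 1/9.2 = 0.108696.
For independent exponentials, P(the former < the latter) = λ_1/(λ_1+λ_2) = 0.309/0.417696 ≈ 0.7398.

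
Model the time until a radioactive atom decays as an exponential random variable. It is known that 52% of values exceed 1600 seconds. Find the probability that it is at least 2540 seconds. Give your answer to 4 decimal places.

e^(−λ·1600) = 0.52 ⇒ λ = −ln(0.52)/1600 = 0.000408704.
P(X > 2540) = e^(−0.000408704·2540) = e^(−1.0381) ≈ 0.3541.

0.3541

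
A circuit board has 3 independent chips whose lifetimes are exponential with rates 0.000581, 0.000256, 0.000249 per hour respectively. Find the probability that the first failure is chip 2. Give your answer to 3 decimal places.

0.236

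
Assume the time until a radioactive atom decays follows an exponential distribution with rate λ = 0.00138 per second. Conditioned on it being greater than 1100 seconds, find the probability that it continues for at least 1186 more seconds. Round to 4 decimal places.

The exponential is memoryless, so the remaining time is again Exp(λ): the condition X > 1100 is irrelevant.
P(X > 1186) = e^(−1.6367) ≈ 0.1946.

0.1946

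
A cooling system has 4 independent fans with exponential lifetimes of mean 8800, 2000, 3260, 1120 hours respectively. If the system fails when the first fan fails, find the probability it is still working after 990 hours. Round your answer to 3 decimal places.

0.166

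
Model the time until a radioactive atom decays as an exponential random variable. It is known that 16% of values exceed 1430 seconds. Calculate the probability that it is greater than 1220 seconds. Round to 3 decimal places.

0.209

e^(−λ·1430) = 0.16 ⇒ λ = −ln(0.16)/1430 = 0.00128153.
P(X > 1220) = e^(−0.00128153·1220) = e^(−1.5635) ≈ 0.209.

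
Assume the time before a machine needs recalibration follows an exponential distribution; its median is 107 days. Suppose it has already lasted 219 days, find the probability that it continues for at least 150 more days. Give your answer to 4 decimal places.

For an exponential, median = ln(2)/λ, so λ = ln 2 / 107 = 0.00647801 per day.
By the memoryless property, P(X > 219+150 | X > 219) = P(X > 150).
P(X > 150) = e^(−0.9717) ≈ 0.3784.

0.3784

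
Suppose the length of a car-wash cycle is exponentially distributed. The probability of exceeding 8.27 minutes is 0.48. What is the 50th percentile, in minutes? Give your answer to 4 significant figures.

7.810

e^(−λ·8.27) = 0.48 ⇒ λ = −ln(0.48)/8.27 = 0.0887508.
50th percentile: 1 − e^(−λt) = 0.5, t = −ln(0.5)/λ = 7.81004 minutes.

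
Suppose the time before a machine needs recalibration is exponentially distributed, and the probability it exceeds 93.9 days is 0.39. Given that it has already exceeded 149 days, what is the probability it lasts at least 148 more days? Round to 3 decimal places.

From e^(−λ·93.9) = 0.39, λ = −ln(0.39)/93.9 = 0.0100278.
Memoryless: P(X > 149+148 | X > 149) = P(X > 148) = e^(−0.0100278·148) ≈ 0.227.

0.227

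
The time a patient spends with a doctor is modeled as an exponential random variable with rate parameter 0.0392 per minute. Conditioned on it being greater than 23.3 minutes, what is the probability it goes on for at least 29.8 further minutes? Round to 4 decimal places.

0.3109

P(X > s+t | X > s) = e^(−λ(s+t))/e^(−λs) = e^(−λt), independent of s = 23.3.
P(X > 29.8) = e^(−1.1682) ≈ 0.3109.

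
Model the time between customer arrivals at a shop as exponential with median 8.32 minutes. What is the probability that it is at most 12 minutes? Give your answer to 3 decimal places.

For an exponential, median = ln(2)/λ, so λ = ln 2 / 8.32 = 0.083311 per minute.
P(X ≤ 12) = 1 − e^(−λ·12) = 1 − e^(−0.99973) ≈ 0.632.

0.632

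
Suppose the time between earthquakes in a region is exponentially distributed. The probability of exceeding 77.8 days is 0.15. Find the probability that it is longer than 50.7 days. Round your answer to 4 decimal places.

0.2905

e^(−λ·77.8) = 0.15 ⇒ λ = −ln(0.15)/77.8 = 0.0243846.
P(X > 50.7) = e^(−0.0243846·50.7) = e^(−1.2363) ≈ 0.2905.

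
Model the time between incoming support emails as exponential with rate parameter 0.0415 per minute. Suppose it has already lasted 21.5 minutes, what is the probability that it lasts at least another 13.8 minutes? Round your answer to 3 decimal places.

0.564

The exponential is memoryless, so the remaining time is again Exp(λ): the condition X > 21.5 is irrelevant.
P(X > 13.8) = e^(−0.5727) ≈ 0.564.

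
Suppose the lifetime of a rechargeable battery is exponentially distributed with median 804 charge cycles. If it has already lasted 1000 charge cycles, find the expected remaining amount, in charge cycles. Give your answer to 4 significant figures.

For an exponential, median = ln(2)/λ, so λ = ln 2 / 804 = 0.000862123 per charge cycle.
By memorylessness, the remaining amount past any threshold is again Exp(λ) with mean 1/λ = 1159.93 charge cycles.

1160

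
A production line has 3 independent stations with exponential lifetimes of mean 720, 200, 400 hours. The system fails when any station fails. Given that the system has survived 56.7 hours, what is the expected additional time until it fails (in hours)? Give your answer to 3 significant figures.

113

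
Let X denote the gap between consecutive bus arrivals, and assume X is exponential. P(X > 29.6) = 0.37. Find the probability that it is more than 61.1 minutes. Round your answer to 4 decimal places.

0.1284

e^(−λ·29.6) = 0.37 ⇒ λ = −ln(0.37)/29.6 = 0.0335896.
P(X > 61.1) = e^(−0.0335896·61.1) = e^(−2.0523) ≈ 0.1284.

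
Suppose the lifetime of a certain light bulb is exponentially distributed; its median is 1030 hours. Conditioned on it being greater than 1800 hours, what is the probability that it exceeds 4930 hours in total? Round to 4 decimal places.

For an exponential, median = ln(2)/λ, so λ = ln 2 / 1030 = 0.000672958 per hour.
The exponential is memoryless, so the remaining time is again Exp(λ): the condition X > 1800 is irrelevant.
P(X > 3130) = e^(−2.1064) ≈ 0.1217.

0.1217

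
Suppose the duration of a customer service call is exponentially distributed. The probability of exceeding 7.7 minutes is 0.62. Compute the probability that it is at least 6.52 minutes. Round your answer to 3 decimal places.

0.667

e^(−λ·7.7) = 0.62 ⇒ λ = −ln(0.62)/7.7 = 0.0620826.
P(X > 6.52) = e^(−0.0620826·6.52) = e^(−0.40478) ≈ 0.667.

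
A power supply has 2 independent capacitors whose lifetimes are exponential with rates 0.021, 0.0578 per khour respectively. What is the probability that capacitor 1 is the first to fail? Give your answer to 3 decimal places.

The time to first failure is exponential with rate Σλ = 0.021 + 0.0578 = 0.0788.
P(capacitor 1 first) = λ_1/Σλ = 0.021/0.0788 ≈ 0.266.

0.266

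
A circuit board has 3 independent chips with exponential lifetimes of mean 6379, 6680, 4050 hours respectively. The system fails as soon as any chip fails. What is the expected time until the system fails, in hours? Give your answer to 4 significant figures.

The first failure time is exponential with rate Σλ_i = 1/6379 + 1/6680 + 1/4050 = 0.000553379 per hour.
E[min] = 1/Σλ = 1/0.000553379 = 1807.08 hours.

1807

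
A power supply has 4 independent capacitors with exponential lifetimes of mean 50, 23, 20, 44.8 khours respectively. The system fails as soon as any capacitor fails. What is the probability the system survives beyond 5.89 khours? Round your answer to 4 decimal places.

0.4494

The first failure time is exponential with rate Σλ_i = 1/50 + 1/23 + 1/20 + 1/44.8 = 0.1358 per khour.
P(min > 5.89) = e^(−0.1358·5.89) = e^(−0.79986) ≈ 0.4494.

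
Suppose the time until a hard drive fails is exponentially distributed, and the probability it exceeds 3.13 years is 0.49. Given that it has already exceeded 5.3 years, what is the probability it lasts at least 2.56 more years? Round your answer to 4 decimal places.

0.5580

From e^(−λ·3.13) = 0.49, λ = −ln(0.49)/3.13 = 0.227907.
Memoryless: P(X > 5.3+2.56 | X > 5.3) = P(X > 2.56) = e^(−0.227907·2.56) ≈ 0.5580.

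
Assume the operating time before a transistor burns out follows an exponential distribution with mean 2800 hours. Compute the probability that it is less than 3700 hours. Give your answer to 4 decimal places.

0.7332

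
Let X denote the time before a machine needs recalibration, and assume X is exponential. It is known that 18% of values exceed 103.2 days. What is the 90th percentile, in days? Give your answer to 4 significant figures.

138.6

e^(−λ·103.2) = 0.18 ⇒ λ = −ln(0.18)/103.2 = 0.0166163.
90th percentile: 1 − e^(−λt) = 0.9, t = −ln(0.1)/λ = 138.574 days.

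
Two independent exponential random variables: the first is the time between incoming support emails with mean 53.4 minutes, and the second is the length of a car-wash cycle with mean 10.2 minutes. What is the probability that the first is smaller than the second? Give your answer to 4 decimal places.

λ_1 = 1/53.4 = 0.0187266, λ_2 = 1/10.2 = 0.0980392.
For independent exponentials, P(the first < the second) = λ_1/(λ_1+λ_2) = 0.0187266/0.116766 ≈ 0.1604.

0.1604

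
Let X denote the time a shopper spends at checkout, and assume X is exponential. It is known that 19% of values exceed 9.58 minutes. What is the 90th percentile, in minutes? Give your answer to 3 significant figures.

e^(−λ·9.58) = 0.19 ⇒ λ = −ln(0.19)/9.58 = 0.173354.
90th percentile: 1 − e^(−λt) = 0.9, t = −ln(0.1)/λ = 13.2826 minutes.

13.3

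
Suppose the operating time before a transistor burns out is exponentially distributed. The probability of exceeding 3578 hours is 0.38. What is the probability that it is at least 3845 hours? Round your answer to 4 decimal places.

e^(−λ·3578) = 0.38 ⇒ λ = −ln(0.38)/3578 = 0.000270426.
P(X > 3845) = e^(−0.000270426·3845) = e^(−1.0398) ≈ 0.3535.

0.3535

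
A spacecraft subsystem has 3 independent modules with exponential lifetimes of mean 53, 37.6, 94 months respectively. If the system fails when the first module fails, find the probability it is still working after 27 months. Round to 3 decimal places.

The first failure time is exponential with rate Σλ_i = 1/53 + 1/37.6 + 1/94 = 0.056102 per month.
P(min > 27) = e^(−0.056102·27) = e^(−1.5148) ≈ 0.220.

0.220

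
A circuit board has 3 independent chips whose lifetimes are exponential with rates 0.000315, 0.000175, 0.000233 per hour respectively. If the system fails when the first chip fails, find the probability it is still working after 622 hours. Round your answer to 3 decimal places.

0.638

The time to first failure is exponential with rate Σλ = 0.000315 + 0.000175 + 0.000233 = 0.000723.
P(min > 622) = e^(−0.000723·622) = e^(−0.44971) ≈ 0.638.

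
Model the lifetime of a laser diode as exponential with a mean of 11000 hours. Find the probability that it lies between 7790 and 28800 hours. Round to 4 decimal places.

0.4196

The rate is λ = 1/11000 = 0.0000909091 per hour.
P(7790 < X < 28800) = e^(−λ·7790) − e^(−λ·28800) = 0.49254 − 0.07294 ≈ 0.4196.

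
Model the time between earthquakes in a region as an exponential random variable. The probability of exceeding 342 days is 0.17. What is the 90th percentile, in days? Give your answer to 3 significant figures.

444

e^(−λ·342) = 0.17 ⇒ λ = −ln(0.17)/342 = 0.00518116.
90th percentile: 1 − e^(−λt) = 0.9, t = −ln(0.1)/λ = 444.415 days.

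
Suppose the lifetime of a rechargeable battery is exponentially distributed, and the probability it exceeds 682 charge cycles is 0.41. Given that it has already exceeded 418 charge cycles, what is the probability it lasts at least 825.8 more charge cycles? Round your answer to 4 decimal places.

0.3397

From e^(−λ·682) = 0.41, λ = −ln(0.41)/682 = 0.00130733.
Memoryless: P(X > 418+825.8 | X > 418) = P(X > 825.8) = e^(−0.00130733·825.8) ≈ 0.3397.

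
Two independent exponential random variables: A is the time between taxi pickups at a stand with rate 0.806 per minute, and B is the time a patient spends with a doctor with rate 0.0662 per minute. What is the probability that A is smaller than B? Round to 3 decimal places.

0.924

λ_1 = 0.806, λ_2 = 0.0662.
For independent exponentials, P(A < B) = λ_1/(λ_1+λ_2) = 0.806/0.8722 ≈ 0.924.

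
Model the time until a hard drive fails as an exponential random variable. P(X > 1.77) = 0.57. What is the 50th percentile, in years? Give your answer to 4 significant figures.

2.183

e^(−λ·1.77) = 0.57 ⇒ λ = −ln(0.57)/1.77 = 0.317581.
50th percentile: 1 − e^(−λt) = 0.5, t = −ln(0.5)/λ = 2.18258 years.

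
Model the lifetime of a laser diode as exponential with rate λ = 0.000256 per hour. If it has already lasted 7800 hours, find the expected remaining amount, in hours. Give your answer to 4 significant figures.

3906

By memorylessness, the remaining amount past any threshold is again Exp(λ) with mean 1/λ = 3906.25 hours.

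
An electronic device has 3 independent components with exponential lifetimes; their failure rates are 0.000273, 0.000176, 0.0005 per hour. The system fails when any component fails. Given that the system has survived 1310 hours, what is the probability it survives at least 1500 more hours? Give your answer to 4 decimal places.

0.2409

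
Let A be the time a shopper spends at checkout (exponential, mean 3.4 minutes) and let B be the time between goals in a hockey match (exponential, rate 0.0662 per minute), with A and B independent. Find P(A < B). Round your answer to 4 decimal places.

λ_1 = 1/3.4 = 0.294118, λ_2 = 0.0662.
For independent exponentials, P(A < B) = λ_1/(λ_1+λ_2) = 0.294118/0.360318 ≈ 0.8163.

0.8163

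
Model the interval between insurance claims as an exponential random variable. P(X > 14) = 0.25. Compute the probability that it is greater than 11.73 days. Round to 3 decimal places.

e^(−λ·14) = 0.25 ⇒ λ = −ln(0.25)/14 = 0.099021.
P(X > 11.73) = e^(−0.099021·11.73) = e^(−1.1615) ≈ 0.313.

0.313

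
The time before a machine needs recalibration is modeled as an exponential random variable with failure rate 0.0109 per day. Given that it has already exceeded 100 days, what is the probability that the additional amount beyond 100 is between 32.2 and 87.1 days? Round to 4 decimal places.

Memoryless: the residual past 100 is again Exp(λ).
P(32.2 < residual < 87.1) = e^(−λ·32.2) − e^(−λ·87.1) = 0.70400 − 0.38698 ≈ 0.3170.

0.3170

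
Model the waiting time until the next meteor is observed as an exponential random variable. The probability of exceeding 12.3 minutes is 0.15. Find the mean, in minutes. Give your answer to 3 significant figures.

e^(−λ·12.3) = 0.15 ⇒ λ = −ln(0.15)/12.3 = 0.154237.
Mean = 1/λ = 6.48351 minutes.

6.48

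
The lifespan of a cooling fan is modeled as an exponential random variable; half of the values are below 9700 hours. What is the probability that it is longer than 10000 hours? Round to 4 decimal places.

0.4894

For an exponential, median = ln(2)/λ, so λ = ln 2 / 9700 = 0.0000714585 per hour.
P(X > 10000) = e^(−λ·10000) = e^(−0.71458) ≈ 0.4894.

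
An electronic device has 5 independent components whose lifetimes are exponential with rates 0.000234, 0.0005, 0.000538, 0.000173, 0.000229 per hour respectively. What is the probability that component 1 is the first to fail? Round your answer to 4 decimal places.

0.1398

The time to first failure is exponential with rate Σλ = 0.000234 + 0.0005 + 0.000538 + 0.000173 + 0.000229 = 0.001674.
P(component 1 first) = λ_1/Σλ = 0.000234/0.001674 ≈ 0.1398.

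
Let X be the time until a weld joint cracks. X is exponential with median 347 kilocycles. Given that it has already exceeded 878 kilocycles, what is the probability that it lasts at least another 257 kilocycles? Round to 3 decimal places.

0.598

For an exponential, median = ln(2)/λ, so λ = ln 2 / 347 = 0.00199754 per kilocycle.
The exponential is memoryless, so the remaining time is again Exp(λ): the condition X > 878 is irrelevant.
P(X > 257) = e^(−0.51337) ≈ 0.598.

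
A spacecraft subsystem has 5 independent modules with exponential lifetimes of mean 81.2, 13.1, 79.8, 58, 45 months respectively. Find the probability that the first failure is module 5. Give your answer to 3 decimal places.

0.158

Rates: λ_i = 1/mean_i → 0.0123153, 0.0763359, 0.0125313, 0.0172414, 0.0222222; Σλ = 0.140646.
P(module 5 first) = λ_5/Σλ = 0.0222222/0.140646 ≈ 0.158.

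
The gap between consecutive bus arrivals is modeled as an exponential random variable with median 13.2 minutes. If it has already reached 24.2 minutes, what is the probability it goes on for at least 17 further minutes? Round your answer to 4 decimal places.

For an exponential, median = ln(2)/λ, so λ = ln 2 / 13.2 = 0.0525112 per minute.
By the memoryless property, P(X > 24.2+17 | X > 24.2) = P(X > 17).
P(X > 17) = e^(−0.89269) ≈ 0.4096.

0.4096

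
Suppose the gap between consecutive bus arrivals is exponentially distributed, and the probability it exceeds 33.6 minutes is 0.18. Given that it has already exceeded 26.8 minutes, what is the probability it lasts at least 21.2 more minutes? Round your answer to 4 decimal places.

0.3389

From e^(−λ·33.6) = 0.18, λ = −ln(0.18)/33.6 = 0.0510357.
Memoryless: P(X > 26.8+21.2 | X > 26.8) = P(X > 21.2) = e^(−0.0510357·21.2) ≈ 0.3389.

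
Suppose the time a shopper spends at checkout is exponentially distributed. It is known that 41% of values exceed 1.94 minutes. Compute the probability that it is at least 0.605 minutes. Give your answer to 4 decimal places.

e^(−λ·1.94) = 0.41 ⇒ λ = −ln(0.41)/1.94 = 0.459587.
P(X > 0.605) = e^(−0.459587·0.605) = e^(−0.27805) ≈ 0.7573.

0.7573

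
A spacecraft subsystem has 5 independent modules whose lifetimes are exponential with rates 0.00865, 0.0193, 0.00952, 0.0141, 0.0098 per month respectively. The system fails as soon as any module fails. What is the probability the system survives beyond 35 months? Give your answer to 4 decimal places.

0.1167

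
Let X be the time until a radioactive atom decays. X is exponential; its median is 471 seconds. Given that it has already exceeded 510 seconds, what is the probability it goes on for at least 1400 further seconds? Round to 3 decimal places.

0.127

For an exponential, median = ln(2)/λ, so λ = ln 2 / 471 = 0.00147165 per second.
P(X > s+t | X > s) = e^(−λ(s+t))/e^(−λs) = e^(−λt), independent of s = 510.
P(X > 1400) = e^(−2.0603) ≈ 0.127.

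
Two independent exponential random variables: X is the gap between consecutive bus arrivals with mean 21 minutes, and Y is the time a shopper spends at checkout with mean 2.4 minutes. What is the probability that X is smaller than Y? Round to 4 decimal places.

λ_1 = 1/21 = 0.047619, λ_2 = 1/2.4 = 0.416667.
For independent exponentials, P(X < Y) = λ_1/(λ_1+λ_2) = 0.047619/0.464286 ≈ 0.1026.

0.1026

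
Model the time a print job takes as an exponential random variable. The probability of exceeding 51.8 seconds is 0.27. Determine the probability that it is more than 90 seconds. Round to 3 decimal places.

e^(−λ·51.8) = 0.27 ⇒ λ = −ln(0.27)/51.8 = 0.0252767.
P(X > 90) = e^(−0.0252767·90) = e^(−2.2749) ≈ 0.103.

0.103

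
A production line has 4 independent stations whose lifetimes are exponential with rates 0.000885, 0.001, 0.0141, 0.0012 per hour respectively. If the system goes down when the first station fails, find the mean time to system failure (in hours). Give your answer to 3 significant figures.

The time to first failure is exponential with rate Σλ = 0.000885 + 0.001 + 0.0141 + 0.0012 = 0.017185.
E[min] = 1/Σλ = 1/0.017185 = 58.1903 hours.

58.2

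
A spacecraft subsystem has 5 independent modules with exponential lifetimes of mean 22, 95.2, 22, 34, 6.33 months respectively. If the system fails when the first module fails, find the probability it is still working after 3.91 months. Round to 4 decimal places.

0.3233

The first failure time is exponential with rate Σλ_i = 1/22 + 1/95.2 + 1/22 + 1/34 + 1/6.33 = 0.288803 per month.
P(min > 3.91) = e^(−0.288803·3.91) = e^(−1.1292) ≈ 0.3233.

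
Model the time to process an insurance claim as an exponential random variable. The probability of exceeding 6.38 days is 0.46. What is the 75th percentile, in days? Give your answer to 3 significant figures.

e^(−λ·6.38) = 0.46 ⇒ λ = −ln(0.46)/6.38 = 0.121713.
75th percentile: 1 − e^(−λt) = 0.75, t = −ln(0.25)/λ = 11.3899 days.

11.4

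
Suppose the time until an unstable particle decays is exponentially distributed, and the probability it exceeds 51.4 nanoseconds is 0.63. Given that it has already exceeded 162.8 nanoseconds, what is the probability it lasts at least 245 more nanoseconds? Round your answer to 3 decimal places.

From e^(−λ·51.4) = 0.63, λ = −ln(0.63)/51.4 = 0.00898902.
Memoryless: P(X > 162.8+245 | X > 162.8) = P(X > 245) = e^(−0.00898902·245) ≈ 0.111.

0.111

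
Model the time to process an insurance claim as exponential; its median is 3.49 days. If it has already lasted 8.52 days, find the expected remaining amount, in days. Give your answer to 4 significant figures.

5.035

For an exponential, median = ln(2)/λ, so λ = ln 2 / 3.49 = 0.19861 per day.
By memorylessness, the remaining amount past any threshold is again Exp(λ) with mean 1/λ = 5.03501 days.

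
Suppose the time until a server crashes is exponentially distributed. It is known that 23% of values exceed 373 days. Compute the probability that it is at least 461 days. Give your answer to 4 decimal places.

0.1626

e^(−λ·373) = 0.23 ⇒ λ = −ln(0.23)/373 = 0.00394015.
P(X > 461) = e^(−0.00394015·461) = e^(−1.8164) ≈ 0.1626.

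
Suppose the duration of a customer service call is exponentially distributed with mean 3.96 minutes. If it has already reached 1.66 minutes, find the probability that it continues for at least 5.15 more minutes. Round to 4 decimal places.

0.2724

The rate is λ = 1/3.96 = 0.252525 per minute.
P(X > s+t | X > s) = e^(−λ(s+t))/e^(−λs) = e^(−λt), independent of s = 1.66.
P(X > 5.15) = e^(−1.3005) ≈ 0.2724.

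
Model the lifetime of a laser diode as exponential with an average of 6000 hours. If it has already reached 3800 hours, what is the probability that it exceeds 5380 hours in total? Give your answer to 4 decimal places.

0.7685

The rate is λ = 1/6000 = 0.000166667 per hour.
The exponential is memoryless, so the remaining time is again Exp(λ): the condition X > 3800 is irrelevant.
P(X > 1580) = e^(−0.26333) ≈ 0.7685.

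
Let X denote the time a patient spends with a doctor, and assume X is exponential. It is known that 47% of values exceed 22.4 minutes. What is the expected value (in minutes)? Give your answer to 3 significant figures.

29.7

e^(−λ·22.4) = 0.47 ⇒ λ = −ln(0.47)/22.4 = 0.0337064.
Mean = 1/λ = 29.668 minutes.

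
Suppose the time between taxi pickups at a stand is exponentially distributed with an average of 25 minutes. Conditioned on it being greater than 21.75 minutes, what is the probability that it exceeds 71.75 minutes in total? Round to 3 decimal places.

0.135

The rate is λ = 1/25 = 0.04 per minute.
P(X > s+t | X > s) = e^(−λ(s+t))/e^(−λs) = e^(−λt), independent of s = 21.75.
P(X > 50) = e^(−2) ≈ 0.135.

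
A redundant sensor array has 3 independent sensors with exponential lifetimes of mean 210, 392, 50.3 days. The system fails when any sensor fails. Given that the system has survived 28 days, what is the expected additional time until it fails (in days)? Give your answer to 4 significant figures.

First-failure rate Σλ = 1/210 + 1/392 + 1/50.3 = 0.0271936.
By memorylessness the expected residual is 1/Σλ = 36.7733 days, regardless of the 28 already elapsed.

36.77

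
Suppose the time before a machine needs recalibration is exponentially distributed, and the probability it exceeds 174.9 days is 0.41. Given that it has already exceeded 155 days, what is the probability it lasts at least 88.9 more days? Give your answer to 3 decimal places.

0.636

From e^(−λ·174.9) = 0.41, λ = −ln(0.41)/174.9 = 0.00509776.
Memoryless: P(X > 155+88.9 | X > 155) = P(X > 88.9) = e^(−0.00509776·88.9) ≈ 0.636.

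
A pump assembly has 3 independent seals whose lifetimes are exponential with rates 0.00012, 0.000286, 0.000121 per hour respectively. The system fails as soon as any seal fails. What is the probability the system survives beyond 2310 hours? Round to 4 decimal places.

The time to first failure is exponential with rate Σλ = 0.00012 + 0.000286 + 0.000121 = 0.000527.
P(min > 2310) = e^(−0.000527·2310) = e^(−1.2174) ≈ 0.2960.

0.2960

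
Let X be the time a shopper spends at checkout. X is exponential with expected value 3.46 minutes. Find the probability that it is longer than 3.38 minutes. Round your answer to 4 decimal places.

0.3765

The rate is λ = 1/3.46 = 0.289017 per minute.
P(X > 3.38) = e^(−λ·3.38) = e^(−0.97688) ≈ 0.3765.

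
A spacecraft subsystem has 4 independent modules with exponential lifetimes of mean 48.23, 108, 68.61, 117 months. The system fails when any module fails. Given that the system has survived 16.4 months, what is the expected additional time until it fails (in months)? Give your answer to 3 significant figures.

18.8

First-failure rate Σλ = 1/48.23 + 1/108 + 1/68.61 + 1/117 = 0.0531154.
By memorylessness the expected residual is 1/Σλ = 18.8269 months, regardless of the 16.4 already elapsed.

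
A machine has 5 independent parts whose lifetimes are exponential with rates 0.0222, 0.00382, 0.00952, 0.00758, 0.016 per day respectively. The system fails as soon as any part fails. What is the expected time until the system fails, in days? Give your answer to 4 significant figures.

The time to first failure is exponential with rate Σλ = 0.0222 + 0.00382 + 0.00952 + 0.00758 + 0.016 = 0.05912.
E[min] = 1/Σλ = 1/0.05912 = 16.9147 days.

16.91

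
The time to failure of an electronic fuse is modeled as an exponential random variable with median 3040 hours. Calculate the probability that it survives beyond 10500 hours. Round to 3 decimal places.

0.091

For an exponential, median = ln(2)/λ, so λ = ln 2 / 3040 = 0.000228009 per hour.
P(X > 10500) = e^(−λ·10500) = e^(−2.3941) ≈ 0.091.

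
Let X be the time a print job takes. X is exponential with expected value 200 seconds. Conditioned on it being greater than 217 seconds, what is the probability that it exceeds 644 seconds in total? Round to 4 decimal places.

0.1182

The rate is λ = 1/200 = 0.005 per second.
By the memoryless property, P(X > 217+427 | X > 217) = P(X > 427).
P(X > 427) = e^(−2.135) ≈ 0.1182.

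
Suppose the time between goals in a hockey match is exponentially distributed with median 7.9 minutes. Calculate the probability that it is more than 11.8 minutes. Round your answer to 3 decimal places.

0.355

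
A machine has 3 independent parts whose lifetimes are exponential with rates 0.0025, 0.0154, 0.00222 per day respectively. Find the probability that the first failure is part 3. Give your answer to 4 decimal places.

0.1103

The time to first failure is exponential with rate Σλ = 0.0025 + 0.0154 + 0.00222 = 0.02012.
P(part 3 first) = λ_3/Σλ = 0.00222/0.02012 ≈ 0.1103.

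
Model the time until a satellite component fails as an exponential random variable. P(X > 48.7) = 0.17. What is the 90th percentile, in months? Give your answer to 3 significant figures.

e^(−λ·48.7) = 0.17 ⇒ λ = −ln(0.17)/48.7 = 0.0363852.
90th percentile: 1 − e^(−λt) = 0.9, t = −ln(0.1)/λ = 63.2836 months.

63.3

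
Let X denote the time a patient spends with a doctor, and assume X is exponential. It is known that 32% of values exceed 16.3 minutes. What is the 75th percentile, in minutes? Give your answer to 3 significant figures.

e^(−λ·16.3) = 0.32 ⇒ λ = −ln(0.32)/16.3 = 0.0699039.
75th percentile: 1 − e^(−λt) = 0.75, t = −ln(0.25)/λ = 19.8314 minutes.

19.8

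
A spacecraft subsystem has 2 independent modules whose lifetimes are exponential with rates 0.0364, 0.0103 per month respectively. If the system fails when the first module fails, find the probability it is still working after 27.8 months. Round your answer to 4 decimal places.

0.2730

The time to first failure is exponential with rate Σλ = 0.0364 + 0.0103 = 0.0467.
P(min > 27.8) = e^(−0.0467·27.8) = e^(−1.2983) ≈ 0.2730.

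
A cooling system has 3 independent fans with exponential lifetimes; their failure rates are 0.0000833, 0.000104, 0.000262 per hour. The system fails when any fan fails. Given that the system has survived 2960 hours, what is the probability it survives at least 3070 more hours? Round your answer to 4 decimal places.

0.2517

Time to first failure ~ Exp(Σλ) with Σλ = 0.0004493.
By memorylessness, P(T > 2960+3070 | T > 2960) = P(T > 3070) = e^(−0.0004493·3070) ≈ 0.2517.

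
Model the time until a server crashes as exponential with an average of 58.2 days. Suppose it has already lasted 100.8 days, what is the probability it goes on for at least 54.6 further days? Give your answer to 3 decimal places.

The rate is λ = 1/58.2 = 0.0171821 per day.
The exponential is memoryless, so the remaining time is again Exp(λ): the condition X > 100.8 is irrelevant.
P(X > 54.6) = e^(−0.93814) ≈ 0.391.

0.391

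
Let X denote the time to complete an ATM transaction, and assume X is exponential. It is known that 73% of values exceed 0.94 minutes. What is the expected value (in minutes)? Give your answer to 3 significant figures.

e^(−λ·0.94) = 0.73 ⇒ λ = −ln(0.73)/0.94 = 0.334799.
Mean = 1/λ = 2.98687 minutes.

2.99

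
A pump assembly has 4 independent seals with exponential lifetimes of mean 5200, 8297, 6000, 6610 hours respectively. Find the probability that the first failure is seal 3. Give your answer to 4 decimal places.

Rates: λ_i = 1/mean_i → 0.000192308, 0.000120525, 0.000166667, 0.000151286; Σλ = 0.000630786.
P(seal 3 first) = λ_3/Σλ = 0.000166667/0.000630786 ≈ 0.2642.

0.2642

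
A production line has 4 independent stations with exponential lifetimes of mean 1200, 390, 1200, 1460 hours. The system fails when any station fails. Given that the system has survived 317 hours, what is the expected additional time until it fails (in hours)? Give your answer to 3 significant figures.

203

First-failure rate Σλ = 1/1200 + 1/390 + 1/1200 + 1/1460 = 0.0049157.
By memorylessness the expected residual is 1/Σλ = 203.43 hours, regardless of the 317 already elapsed.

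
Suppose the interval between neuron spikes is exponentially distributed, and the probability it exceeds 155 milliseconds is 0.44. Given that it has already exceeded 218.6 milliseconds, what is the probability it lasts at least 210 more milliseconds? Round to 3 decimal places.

From e^(−λ·155) = 0.44, λ = −ln(0.44)/155 = 0.00529665.
Memoryless: P(X > 218.6+210 | X > 218.6) = P(X > 210) = e^(−0.00529665·210) ≈ 0.329.

0.329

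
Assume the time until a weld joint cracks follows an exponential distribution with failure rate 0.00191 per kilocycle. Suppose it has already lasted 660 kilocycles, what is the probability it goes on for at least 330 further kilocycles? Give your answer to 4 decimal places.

0.5324

The exponential is memoryless, so the remaining time is again Exp(λ): the condition X > 660 is irrelevant.
P(X > 330) = e^(−0.6303) ≈ 0.5324.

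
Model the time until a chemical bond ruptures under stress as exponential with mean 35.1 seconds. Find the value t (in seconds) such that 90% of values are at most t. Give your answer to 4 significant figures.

The rate is λ = 1/35.1 = 0.02849 per second.
Set 1 − e^(−λt) = 0.9, so t = −ln(0.1)/λ = 2.3026/0.02849 ≈ 80.8207 seconds.

80.82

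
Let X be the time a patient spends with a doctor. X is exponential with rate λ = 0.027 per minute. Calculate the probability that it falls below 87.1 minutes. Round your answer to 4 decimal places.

0.9048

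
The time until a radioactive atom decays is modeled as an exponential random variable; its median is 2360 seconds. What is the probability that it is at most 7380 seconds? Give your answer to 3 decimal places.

For an exponential, median = ln(2)/λ, so λ = ln 2 / 2360 = 0.000293706 per second.
P(X ≤ 7380) = 1 − e^(−λ·7380) = 1 − e^(−2.1676) ≈ 0.886.

0.886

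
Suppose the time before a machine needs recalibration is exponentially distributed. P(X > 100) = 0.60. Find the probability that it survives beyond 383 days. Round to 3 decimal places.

e^(−λ·100) = 0.60 ⇒ λ = −ln(0.60)/100 = 0.00510826.
P(X > 383) = e^(−0.00510826·383) = e^(−1.9565) ≈ 0.141.

0.141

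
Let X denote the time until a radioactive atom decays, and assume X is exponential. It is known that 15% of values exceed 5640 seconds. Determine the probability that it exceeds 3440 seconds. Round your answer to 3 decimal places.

e^(−λ·5640) = 0.15 ⇒ λ = −ln(0.15)/5640 = 0.000336369.
P(X > 3440) = e^(−0.000336369·3440) = e^(−1.1571) ≈ 0.314.

0.314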